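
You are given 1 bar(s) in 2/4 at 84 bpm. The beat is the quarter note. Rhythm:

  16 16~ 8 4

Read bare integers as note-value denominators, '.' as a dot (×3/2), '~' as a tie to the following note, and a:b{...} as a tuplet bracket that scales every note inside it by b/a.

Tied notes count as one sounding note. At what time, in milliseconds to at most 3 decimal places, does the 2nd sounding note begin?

1. 0.0ms @ 0 + 178.571ms (1/4)
2. 178.571ms @ 1/4 + 535.714ms (3/4)
3. 714.286ms @ 1 + 714.286ms (1)

note 2 onset = 1/4b = 178.571ms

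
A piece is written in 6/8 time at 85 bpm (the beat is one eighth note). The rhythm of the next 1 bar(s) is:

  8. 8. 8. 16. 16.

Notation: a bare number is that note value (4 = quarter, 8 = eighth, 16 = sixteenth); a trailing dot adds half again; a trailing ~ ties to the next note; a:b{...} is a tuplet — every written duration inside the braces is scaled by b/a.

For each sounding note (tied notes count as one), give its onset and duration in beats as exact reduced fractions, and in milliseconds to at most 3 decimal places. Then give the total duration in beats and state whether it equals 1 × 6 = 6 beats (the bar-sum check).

1) 0.0ms=0b +1058.824ms=3/2b
2) 1058.824ms=3/2b +1058.824ms=3/2b
3) 2117.647ms=3b +1058.824ms=3/2b
4) 3176.471ms=9/2b +529.412ms=3/4b
5) 3705.882ms=21/4b +529.412ms=3/4b
Σ=6b of 6 (85bpm 6/8) — PASS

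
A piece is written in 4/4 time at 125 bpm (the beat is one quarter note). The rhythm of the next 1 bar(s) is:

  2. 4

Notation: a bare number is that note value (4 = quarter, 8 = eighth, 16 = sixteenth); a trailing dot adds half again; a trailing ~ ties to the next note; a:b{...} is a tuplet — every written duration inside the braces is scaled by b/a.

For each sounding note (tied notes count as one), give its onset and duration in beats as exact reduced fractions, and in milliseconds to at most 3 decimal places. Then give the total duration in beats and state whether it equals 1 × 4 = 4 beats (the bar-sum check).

1) 0.0ms=0b +1440.0ms=3b
2) 1440.0ms=3b +480.0ms=1b
Σ=4b of 4 (125bpm 4/4) — PASS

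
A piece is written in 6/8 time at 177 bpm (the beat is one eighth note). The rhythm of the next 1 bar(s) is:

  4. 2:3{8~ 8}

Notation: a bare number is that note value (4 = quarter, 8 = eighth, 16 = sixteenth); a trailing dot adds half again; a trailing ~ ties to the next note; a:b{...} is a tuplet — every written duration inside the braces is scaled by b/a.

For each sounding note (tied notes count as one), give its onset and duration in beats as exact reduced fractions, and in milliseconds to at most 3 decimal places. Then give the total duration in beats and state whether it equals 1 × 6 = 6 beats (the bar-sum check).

1) 0.0ms=0b +1016.949ms=3b
2) 1016.949ms=3b +1016.949ms=3b
Σ=6b of 6 (177bpm 6/8) — PASS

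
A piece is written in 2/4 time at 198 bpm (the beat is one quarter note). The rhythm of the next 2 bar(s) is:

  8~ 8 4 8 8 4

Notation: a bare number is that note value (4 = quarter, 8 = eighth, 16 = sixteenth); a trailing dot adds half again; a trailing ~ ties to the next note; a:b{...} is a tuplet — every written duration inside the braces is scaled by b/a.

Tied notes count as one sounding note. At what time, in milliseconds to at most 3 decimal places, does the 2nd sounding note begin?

note 2 onset = 1b = 303.03ms

1. 0.0ms @ 0 + 303.03ms (1)
2. 303.03ms @ 1 + 303.03ms (1)
3. 606.061ms @ 2 + 151.515ms (1/2)
4. 757.576ms @ 5/2 + 151.515ms (1/2)
5. 909.091ms @ 3 + 303.03ms (1)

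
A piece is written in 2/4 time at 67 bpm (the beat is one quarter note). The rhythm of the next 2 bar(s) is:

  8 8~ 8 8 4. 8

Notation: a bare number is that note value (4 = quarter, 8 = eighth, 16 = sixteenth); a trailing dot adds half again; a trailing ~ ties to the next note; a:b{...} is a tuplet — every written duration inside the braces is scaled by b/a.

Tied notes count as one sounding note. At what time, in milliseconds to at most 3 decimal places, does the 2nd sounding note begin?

note 2 onset = 1/2b = 447.761ms

1. 0.0ms @ 0 + 447.761ms (1/2)
2. 447.761ms @ 1/2 + 895.522ms (1)
3. 1343.284ms @ 3/2 + 447.761ms (1/2)
4. 1791.045ms @ 2 + 1343.284ms (3/2)
5. 3134.328ms @ 7/2 + 447.761ms (1/2)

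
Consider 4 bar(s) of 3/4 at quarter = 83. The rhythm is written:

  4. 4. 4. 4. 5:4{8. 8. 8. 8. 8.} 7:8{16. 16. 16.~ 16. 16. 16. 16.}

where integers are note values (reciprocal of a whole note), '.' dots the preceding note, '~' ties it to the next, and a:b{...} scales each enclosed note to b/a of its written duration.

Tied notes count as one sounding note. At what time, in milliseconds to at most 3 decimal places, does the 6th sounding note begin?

note 6 onset = 33/5b = 4771.084ms

1. 0.0ms @ 0 + 1084.337ms (3/2)
2. 1084.337ms @ 3/2 + 1084.337ms (3/2)
3. 2168.675ms @ 3 + 1084.337ms (3/2)
4. 3253.012ms @ 9/2 + 1084.337ms (3/2)
5. 4337.349ms @ 6 + 433.735ms (3/5)
6. 4771.084ms @ 33/5 + 433.735ms (3/5)
7. 5204.819ms @ 36/5 + 433.735ms (3/5)
8. 5638.554ms @ 39/5 + 433.735ms (3/5)
9. 6072.289ms @ 42/5 + 433.735ms (3/5)
10. 6506.024ms @ 9 + 309.811ms (3/7)
11. 6815.835ms @ 66/7 + 309.811ms (3/7)
12. 7125.645ms @ 69/7 + 619.621ms (6/7)
13. 7745.267ms @ 75/7 + 309.811ms (3/7)
14. 8055.077ms @ 78/7 + 309.811ms (3/7)
15. 8364.888ms @ 81/7 + 309.811ms (3/7)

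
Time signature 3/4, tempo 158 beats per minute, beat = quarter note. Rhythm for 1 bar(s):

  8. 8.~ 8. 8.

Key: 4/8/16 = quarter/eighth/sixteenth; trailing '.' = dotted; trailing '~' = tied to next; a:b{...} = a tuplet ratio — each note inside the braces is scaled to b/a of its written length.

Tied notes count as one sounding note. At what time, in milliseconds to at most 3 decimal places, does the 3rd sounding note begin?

1. 0.0ms @ 0 + 284.81ms (3/4)
2. 284.81ms @ 3/4 + 569.62ms (3/2)
3. 854.43ms @ 9/4 + 284.81ms (3/4)

note 3 onset = 9/4b = 854.43ms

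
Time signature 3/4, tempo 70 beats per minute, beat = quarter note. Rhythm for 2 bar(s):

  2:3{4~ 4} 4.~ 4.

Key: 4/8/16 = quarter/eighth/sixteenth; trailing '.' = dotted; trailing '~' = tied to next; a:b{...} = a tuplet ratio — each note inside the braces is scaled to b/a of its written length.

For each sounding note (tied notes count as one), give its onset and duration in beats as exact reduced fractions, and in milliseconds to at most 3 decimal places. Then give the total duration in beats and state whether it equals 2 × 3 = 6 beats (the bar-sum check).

1) 0.0ms=0b +2571.429ms=3b
2) 2571.429ms=3b +2571.429ms=3b
Σ=6b of 6 (70bpm 3/4) — PASS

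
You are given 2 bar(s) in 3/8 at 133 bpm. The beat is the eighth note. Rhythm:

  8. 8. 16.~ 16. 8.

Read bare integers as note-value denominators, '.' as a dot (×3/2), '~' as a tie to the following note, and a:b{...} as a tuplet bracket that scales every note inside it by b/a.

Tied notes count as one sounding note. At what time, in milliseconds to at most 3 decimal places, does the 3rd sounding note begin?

1. 0.0ms @ 0 + 676.692ms (3/2)
2. 676.692ms @ 3/2 + 676.692ms (3/2)
3. 1353.383ms @ 3 + 676.692ms (3/2)
4. 2030.075ms @ 9/2 + 676.692ms (3/2)

note 3 onset = 3b = 1353.383ms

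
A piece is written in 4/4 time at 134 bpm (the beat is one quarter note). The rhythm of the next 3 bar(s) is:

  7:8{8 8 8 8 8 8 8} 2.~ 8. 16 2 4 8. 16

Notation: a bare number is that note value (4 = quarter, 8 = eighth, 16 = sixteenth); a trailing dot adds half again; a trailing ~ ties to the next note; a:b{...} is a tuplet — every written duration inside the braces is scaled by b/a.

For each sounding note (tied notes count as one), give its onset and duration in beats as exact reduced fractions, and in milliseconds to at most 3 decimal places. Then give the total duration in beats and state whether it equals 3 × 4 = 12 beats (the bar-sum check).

1) 0.0ms=0b +255.864ms=4/7b
2) 255.864ms=4/7b +255.864ms=4/7b
3) 511.727ms=8/7b +255.864ms=4/7b
4) 767.591ms=12/7b +255.864ms=4/7b
5) 1023.454ms=16/7b +255.864ms=4/7b
6) 1279.318ms=20/7b +255.864ms=4/7b
7) 1535.181ms=24/7b +255.864ms=4/7b
8) 1791.045ms=4b +1679.104ms=15/4b
9) 3470.149ms=31/4b +111.94ms=1/4b
10) 3582.09ms=8b +895.522ms=2b
11) 4477.612ms=10b +447.761ms=1b
12) 4925.373ms=11b +335.821ms=3/4b
13) 5261.194ms=47/4b +111.94ms=1/4b
Σ=12b of 12 (134bpm 4/4) — PASS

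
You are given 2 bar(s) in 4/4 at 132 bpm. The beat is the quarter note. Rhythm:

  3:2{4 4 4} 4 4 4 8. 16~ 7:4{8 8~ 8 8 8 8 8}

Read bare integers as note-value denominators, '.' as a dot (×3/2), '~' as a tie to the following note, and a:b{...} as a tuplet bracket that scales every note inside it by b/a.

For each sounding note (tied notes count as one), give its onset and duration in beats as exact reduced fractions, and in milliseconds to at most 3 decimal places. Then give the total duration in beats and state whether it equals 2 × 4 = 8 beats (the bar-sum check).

1) 0.0ms=0b +303.03ms=2/3b
2) 303.03ms=2/3b +303.03ms=2/3b
3) 606.061ms=4/3b +303.03ms=2/3b
4) 909.091ms=2b +454.545ms=1b
5) 1363.636ms=3b +454.545ms=1b
6) 1818.182ms=4b +454.545ms=1b
7) 2272.727ms=5b +340.909ms=3/4b
8) 2613.636ms=23/4b +243.506ms=15/28b
9) 2857.143ms=44/7b +259.74ms=4/7b
10) 3116.883ms=48/7b +129.87ms=2/7b
11) 3246.753ms=50/7b +129.87ms=2/7b
12) 3376.623ms=52/7b +129.87ms=2/7b
13) 3506.494ms=54/7b +129.87ms=2/7b
Σ=8b of 8 (132bpm 4/4) — PASS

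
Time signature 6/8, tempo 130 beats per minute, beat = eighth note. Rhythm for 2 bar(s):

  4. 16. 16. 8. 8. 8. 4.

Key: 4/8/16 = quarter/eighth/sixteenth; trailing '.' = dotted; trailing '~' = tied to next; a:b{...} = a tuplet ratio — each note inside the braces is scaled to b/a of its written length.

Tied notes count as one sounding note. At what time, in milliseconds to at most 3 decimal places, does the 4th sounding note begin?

note 4 onset = 9/2b = 2076.923ms

1. 0.0ms @ 0 + 1384.615ms (3)
2. 1384.615ms @ 3 + 346.154ms (3/4)
3. 1730.769ms @ 15/4 + 346.154ms (3/4)
4. 2076.923ms @ 9/2 + 692.308ms (3/2)
5. 2769.231ms @ 6 + 692.308ms (3/2)
6. 3461.538ms @ 15/2 + 692.308ms (3/2)
7. 4153.846ms @ 9 + 1384.615ms (3)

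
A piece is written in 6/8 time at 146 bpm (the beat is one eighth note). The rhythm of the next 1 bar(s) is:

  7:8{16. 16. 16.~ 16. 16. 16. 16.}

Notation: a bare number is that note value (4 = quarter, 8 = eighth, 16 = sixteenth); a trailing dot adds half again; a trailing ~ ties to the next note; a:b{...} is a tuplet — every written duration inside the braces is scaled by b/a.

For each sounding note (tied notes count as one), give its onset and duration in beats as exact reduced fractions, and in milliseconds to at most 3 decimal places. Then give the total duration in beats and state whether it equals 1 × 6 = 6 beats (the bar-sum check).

1) 0.0ms=0b +352.25ms=6/7b
2) 352.25ms=6/7b +352.25ms=6/7b
3) 704.501ms=12/7b +704.501ms=12/7b
4) 1409.002ms=24/7b +352.25ms=6/7b
5) 1761.252ms=30/7b +352.25ms=6/7b
6) 2113.503ms=36/7b +352.25ms=6/7b
Σ=6b of 6 (146bpm 6/8) — PASS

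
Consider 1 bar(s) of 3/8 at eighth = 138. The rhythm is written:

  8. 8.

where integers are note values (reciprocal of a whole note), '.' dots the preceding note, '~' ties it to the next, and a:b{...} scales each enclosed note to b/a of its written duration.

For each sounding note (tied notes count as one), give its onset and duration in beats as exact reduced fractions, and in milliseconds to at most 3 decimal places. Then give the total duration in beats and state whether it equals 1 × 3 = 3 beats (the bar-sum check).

1) 0.0ms=0b +652.174ms=3/2b
2) 652.174ms=3/2b +652.174ms=3/2b
Σ=3b of 3 (138bpm 3/8) — PASS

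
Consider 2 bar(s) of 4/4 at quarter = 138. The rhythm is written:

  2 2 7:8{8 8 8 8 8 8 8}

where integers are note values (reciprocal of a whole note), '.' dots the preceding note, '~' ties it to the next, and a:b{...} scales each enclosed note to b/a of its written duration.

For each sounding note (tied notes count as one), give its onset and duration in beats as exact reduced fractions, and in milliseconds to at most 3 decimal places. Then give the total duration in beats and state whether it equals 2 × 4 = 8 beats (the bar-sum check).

1) 0.0ms=0b +869.565ms=2b
2) 869.565ms=2b +869.565ms=2b
3) 1739.13ms=4b +248.447ms=4/7b
4) 1987.578ms=32/7b +248.447ms=4/7b
5) 2236.025ms=36/7b +248.447ms=4/7b
6) 2484.472ms=40/7b +248.447ms=4/7b
7) 2732.919ms=44/7b +248.447ms=4/7b
8) 2981.366ms=48/7b +248.447ms=4/7b
9) 3229.814ms=52/7b +248.447ms=4/7b
Σ=8b of 8 (138bpm 4/4) — PASS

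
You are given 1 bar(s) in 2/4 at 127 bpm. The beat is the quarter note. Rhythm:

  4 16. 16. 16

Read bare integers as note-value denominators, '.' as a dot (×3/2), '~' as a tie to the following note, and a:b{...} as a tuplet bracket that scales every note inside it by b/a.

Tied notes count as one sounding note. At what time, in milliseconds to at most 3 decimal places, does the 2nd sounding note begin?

1. 0.0ms @ 0 + 472.441ms (1)
2. 472.441ms @ 1 + 177.165ms (3/8)
3. 649.606ms @ 11/8 + 177.165ms (3/8)
4. 826.772ms @ 7/4 + 118.11ms (1/4)

note 2 onset = 1b = 472.441ms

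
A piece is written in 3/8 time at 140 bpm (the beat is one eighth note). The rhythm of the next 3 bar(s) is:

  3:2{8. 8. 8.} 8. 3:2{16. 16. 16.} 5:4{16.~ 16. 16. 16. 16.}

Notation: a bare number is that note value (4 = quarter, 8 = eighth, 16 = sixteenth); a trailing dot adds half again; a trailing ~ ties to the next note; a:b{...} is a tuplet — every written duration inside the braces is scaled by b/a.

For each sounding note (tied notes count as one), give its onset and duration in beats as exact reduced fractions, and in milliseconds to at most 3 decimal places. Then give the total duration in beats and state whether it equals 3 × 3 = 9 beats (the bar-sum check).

1) 0.0ms=0b +428.571ms=1b
2) 428.571ms=1b +428.571ms=1b
3) 857.143ms=2b +428.571ms=1b
4) 1285.714ms=3b +642.857ms=3/2b
5) 1928.571ms=9/2b +214.286ms=1/2b
6) 2142.857ms=5b +214.286ms=1/2b
7) 2357.143ms=11/2b +214.286ms=1/2b
8) 2571.429ms=6b +514.286ms=6/5b
9) 3085.714ms=36/5b +257.143ms=3/5b
10) 3342.857ms=39/5b +257.143ms=3/5b
11) 3600.0ms=42/5b +257.143ms=3/5b
Σ=9b of 9 (140bpm 3/8) — PASS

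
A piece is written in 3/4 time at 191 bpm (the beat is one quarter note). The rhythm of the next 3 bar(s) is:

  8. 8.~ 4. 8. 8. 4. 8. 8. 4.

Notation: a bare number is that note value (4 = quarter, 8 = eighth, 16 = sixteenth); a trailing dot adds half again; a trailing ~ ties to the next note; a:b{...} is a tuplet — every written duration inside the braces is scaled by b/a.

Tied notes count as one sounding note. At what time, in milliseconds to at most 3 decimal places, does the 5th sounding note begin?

note 5 onset = 9/2b = 1413.613ms

1. 0.0ms @ 0 + 235.602ms (3/4)
2. 235.602ms @ 3/4 + 706.806ms (9/4)
3. 942.408ms @ 3 + 235.602ms (3/4)
4. 1178.01ms @ 15/4 + 235.602ms (3/4)
5. 1413.613ms @ 9/2 + 471.204ms (3/2)
6. 1884.817ms @ 6 + 235.602ms (3/4)
7. 2120.419ms @ 27/4 + 235.602ms (3/4)
8. 2356.021ms @ 15/2 + 471.204ms (3/2)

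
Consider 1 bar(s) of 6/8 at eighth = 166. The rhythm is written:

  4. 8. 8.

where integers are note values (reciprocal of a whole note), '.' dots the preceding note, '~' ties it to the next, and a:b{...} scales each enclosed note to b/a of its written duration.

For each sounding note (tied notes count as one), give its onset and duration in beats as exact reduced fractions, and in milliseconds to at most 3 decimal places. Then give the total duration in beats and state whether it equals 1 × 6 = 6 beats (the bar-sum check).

1) 0.0ms=0b +1084.337ms=3b
2) 1084.337ms=3b +542.169ms=3/2b
3) 1626.506ms=9/2b +542.169ms=3/2b
Σ=6b of 6 (166bpm 6/8) — PASS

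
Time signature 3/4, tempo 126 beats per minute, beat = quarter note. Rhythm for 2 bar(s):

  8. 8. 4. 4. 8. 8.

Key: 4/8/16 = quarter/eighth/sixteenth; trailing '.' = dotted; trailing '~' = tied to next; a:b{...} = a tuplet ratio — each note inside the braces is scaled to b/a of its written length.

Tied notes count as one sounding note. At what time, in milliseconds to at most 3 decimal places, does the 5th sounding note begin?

1. 0.0ms @ 0 + 357.143ms (3/4)
2. 357.143ms @ 3/4 + 357.143ms (3/4)
3. 714.286ms @ 3/2 + 714.286ms (3/2)
4. 1428.571ms @ 3 + 714.286ms (3/2)
5. 2142.857ms @ 9/2 + 357.143ms (3/4)
6. 2500.0ms @ 21/4 + 357.143ms (3/4)

note 5 onset = 9/2b = 2142.857ms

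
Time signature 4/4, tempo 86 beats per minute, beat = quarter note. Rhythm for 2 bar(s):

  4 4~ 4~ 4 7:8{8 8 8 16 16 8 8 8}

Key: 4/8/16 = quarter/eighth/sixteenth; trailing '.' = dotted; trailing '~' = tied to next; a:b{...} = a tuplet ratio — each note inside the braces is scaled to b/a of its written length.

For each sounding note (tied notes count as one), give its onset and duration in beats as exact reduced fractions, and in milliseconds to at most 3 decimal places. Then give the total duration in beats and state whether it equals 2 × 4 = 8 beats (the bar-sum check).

1) 0.0ms=0b +697.674ms=1b
2) 697.674ms=1b +2093.023ms=3b
3) 2790.698ms=4b +398.671ms=4/7b
4) 3189.369ms=32/7b +398.671ms=4/7b
5) 3588.04ms=36/7b +398.671ms=4/7b
6) 3986.711ms=40/7b +199.336ms=2/7b
7) 4186.047ms=6b +199.336ms=2/7b
8) 4385.382ms=44/7b +398.671ms=4/7b
9) 4784.053ms=48/7b +398.671ms=4/7b
10) 5182.724ms=52/7b +398.671ms=4/7b
Σ=8b of 8 (86bpm 4/4) — PASS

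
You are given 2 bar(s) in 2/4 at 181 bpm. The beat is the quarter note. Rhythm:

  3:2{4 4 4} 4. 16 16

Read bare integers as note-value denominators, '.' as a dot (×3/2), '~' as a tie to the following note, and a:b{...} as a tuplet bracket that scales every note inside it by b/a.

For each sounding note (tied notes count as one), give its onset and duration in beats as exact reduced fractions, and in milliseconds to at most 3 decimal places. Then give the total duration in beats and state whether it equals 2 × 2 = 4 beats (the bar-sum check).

1) 0.0ms=0b +220.994ms=2/3b
2) 220.994ms=2/3b +220.994ms=2/3b
3) 441.989ms=4/3b +220.994ms=2/3b
4) 662.983ms=2b +497.238ms=3/2b
5) 1160.221ms=7/2b +82.873ms=1/4b
6) 1243.094ms=15/4b +82.873ms=1/4b
Σ=4b of 4 (181bpm 2/4) — PASS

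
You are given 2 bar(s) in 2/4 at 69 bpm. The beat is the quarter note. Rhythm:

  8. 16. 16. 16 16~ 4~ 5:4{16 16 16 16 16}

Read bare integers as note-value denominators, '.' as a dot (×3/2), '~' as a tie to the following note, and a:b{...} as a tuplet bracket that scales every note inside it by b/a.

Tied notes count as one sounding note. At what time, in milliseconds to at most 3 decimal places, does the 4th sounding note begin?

note 4 onset = 3/2b = 1304.348ms

1. 0.0ms @ 0 + 652.174ms (3/4)
2. 652.174ms @ 3/4 + 326.087ms (3/8)
3. 978.261ms @ 9/8 + 326.087ms (3/8)
4. 1304.348ms @ 3/2 + 217.391ms (1/4)
5. 1521.739ms @ 7/4 + 1260.87ms (29/20)
6. 2782.609ms @ 16/5 + 173.913ms (1/5)
7. 2956.522ms @ 17/5 + 173.913ms (1/5)
8. 3130.435ms @ 18/5 + 173.913ms (1/5)
9. 3304.348ms @ 19/5 + 173.913ms (1/5)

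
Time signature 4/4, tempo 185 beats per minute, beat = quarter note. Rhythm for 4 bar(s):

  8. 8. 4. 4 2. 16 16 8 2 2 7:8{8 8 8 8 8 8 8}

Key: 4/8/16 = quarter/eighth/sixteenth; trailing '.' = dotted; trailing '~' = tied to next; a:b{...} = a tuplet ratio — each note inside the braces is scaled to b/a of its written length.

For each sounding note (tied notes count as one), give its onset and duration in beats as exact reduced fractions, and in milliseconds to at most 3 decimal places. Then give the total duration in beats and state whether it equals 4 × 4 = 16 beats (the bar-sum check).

1) 0.0ms=0b +243.243ms=3/4b
2) 243.243ms=3/4b +243.243ms=3/4b
3) 486.486ms=3/2b +486.486ms=3/2b
4) 972.973ms=3b +324.324ms=1b
5) 1297.297ms=4b +972.973ms=3b
6) 2270.27ms=7b +81.081ms=1/4b
7) 2351.351ms=29/4b +81.081ms=1/4b
8) 2432.432ms=15/2b +162.162ms=1/2b
9) 2594.595ms=8b +648.649ms=2b
10) 3243.243ms=10b +648.649ms=2b
11) 3891.892ms=12b +185.328ms=4/7b
12) 4077.22ms=88/7b +185.328ms=4/7b
13) 4262.548ms=92/7b +185.328ms=4/7b
14) 4447.876ms=96/7b +185.328ms=4/7b
15) 4633.205ms=100/7b +185.328ms=4/7b
16) 4818.533ms=104/7b +185.328ms=4/7b
17) 5003.861ms=108/7b +185.328ms=4/7b
Σ=16b of 16 (185bpm 4/4) — PASS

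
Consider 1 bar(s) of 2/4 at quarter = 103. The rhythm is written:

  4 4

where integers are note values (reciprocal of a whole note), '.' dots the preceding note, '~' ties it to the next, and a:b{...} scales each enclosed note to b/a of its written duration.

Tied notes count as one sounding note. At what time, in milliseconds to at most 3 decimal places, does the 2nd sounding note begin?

1. 0.0ms @ 0 + 582.524ms (1)
2. 582.524ms @ 1 + 582.524ms (1)

note 2 onset = 1b = 582.524ms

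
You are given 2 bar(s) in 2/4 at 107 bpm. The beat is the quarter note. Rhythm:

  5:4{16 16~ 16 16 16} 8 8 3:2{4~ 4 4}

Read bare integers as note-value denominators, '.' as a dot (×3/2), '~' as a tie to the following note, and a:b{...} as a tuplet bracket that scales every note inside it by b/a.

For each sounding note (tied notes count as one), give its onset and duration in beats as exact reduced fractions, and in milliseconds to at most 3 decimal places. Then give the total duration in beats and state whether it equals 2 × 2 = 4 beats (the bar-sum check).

1) 0.0ms=0b +112.15ms=1/5b
2) 112.15ms=1/5b +224.299ms=2/5b
3) 336.449ms=3/5b +112.15ms=1/5b
4) 448.598ms=4/5b +112.15ms=1/5b
5) 560.748ms=1b +280.374ms=1/2b
6) 841.121ms=3/2b +280.374ms=1/2b
7) 1121.495ms=2b +747.664ms=4/3b
8) 1869.159ms=10/3b +373.832ms=2/3b
Σ=4b of 4 (107bpm 2/4) — PASS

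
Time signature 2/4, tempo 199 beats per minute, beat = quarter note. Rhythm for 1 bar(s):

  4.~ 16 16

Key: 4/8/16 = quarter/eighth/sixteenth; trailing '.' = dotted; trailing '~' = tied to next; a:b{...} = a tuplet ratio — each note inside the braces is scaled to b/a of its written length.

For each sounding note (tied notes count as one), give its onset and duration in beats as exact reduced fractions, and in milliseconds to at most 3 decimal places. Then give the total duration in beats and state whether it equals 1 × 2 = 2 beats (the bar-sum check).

1) 0.0ms=0b +527.638ms=7/4b
2) 527.638ms=7/4b +75.377ms=1/4b
Σ=2b of 2 (199bpm 2/4) — PASS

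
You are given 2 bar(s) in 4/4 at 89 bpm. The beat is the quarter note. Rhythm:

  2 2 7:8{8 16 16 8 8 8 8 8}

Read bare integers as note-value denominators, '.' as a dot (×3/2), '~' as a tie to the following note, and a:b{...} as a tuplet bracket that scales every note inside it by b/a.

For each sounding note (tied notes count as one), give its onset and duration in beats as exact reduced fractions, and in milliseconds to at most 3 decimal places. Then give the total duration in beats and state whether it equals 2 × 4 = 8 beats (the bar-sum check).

1) 0.0ms=0b +1348.315ms=2b
2) 1348.315ms=2b +1348.315ms=2b
3) 2696.629ms=4b +385.233ms=4/7b
4) 3081.862ms=32/7b +192.616ms=2/7b
5) 3274.478ms=34/7b +192.616ms=2/7b
6) 3467.095ms=36/7b +385.233ms=4/7b
7) 3852.327ms=40/7b +385.233ms=4/7b
8) 4237.56ms=44/7b +385.233ms=4/7b
9) 4622.793ms=48/7b +385.233ms=4/7b
10) 5008.026ms=52/7b +385.233ms=4/7b
Σ=8b of 8 (89bpm 4/4) — PASS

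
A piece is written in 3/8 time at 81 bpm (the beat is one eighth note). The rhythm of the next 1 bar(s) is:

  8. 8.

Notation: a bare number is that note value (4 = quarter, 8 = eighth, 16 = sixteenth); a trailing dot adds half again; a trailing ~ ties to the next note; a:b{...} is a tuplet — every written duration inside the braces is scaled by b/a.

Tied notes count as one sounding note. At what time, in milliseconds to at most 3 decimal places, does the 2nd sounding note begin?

note 2 onset = 3/2b = 1111.111ms

1. 0.0ms @ 0 + 1111.111ms (3/2)
2. 1111.111ms @ 3/2 + 1111.111ms (3/2)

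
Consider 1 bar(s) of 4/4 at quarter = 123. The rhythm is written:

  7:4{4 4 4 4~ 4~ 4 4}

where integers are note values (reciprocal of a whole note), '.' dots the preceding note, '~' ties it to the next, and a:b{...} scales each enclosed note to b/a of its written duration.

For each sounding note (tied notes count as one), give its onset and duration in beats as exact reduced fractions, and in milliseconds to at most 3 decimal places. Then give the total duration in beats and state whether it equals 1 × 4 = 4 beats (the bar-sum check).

1) 0.0ms=0b +278.746ms=4/7b
2) 278.746ms=4/7b +278.746ms=4/7b
3) 557.491ms=8/7b +278.746ms=4/7b
4) 836.237ms=12/7b +836.237ms=12/7b
5) 1672.474ms=24/7b +278.746ms=4/7b
Σ=4b of 4 (123bpm 4/4) — PASS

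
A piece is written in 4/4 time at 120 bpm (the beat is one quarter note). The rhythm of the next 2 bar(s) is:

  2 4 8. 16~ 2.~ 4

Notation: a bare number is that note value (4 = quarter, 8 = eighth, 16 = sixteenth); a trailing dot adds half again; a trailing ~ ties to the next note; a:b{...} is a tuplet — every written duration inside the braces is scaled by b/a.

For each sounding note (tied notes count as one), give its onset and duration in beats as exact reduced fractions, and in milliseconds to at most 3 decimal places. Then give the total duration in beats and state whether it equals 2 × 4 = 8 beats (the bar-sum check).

1) 0.0ms=0b +1000.0ms=2b
2) 1000.0ms=2b +500.0ms=1b
3) 1500.0ms=3b +375.0ms=3/4b
4) 1875.0ms=15/4b +2125.0ms=17/4b
Σ=8b of 8 (120bpm 4/4) — PASS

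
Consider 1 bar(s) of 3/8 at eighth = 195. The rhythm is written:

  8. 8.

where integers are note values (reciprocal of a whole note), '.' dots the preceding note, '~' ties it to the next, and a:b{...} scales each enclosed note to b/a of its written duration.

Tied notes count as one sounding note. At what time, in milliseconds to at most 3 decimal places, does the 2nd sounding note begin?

1. 0.0ms @ 0 + 461.538ms (3/2)
2. 461.538ms @ 3/2 + 461.538ms (3/2)

note 2 onset = 3/2b = 461.538ms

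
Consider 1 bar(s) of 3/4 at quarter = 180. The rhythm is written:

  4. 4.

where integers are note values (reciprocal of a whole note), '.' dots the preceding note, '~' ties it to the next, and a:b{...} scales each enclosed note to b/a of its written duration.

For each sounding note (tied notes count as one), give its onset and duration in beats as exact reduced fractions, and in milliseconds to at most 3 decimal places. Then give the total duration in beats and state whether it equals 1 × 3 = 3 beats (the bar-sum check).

1) 0.0ms=0b +500.0ms=3/2b
2) 500.0ms=3/2b +500.0ms=3/2b
Σ=3b of 3 (180bpm 3/4) — PASS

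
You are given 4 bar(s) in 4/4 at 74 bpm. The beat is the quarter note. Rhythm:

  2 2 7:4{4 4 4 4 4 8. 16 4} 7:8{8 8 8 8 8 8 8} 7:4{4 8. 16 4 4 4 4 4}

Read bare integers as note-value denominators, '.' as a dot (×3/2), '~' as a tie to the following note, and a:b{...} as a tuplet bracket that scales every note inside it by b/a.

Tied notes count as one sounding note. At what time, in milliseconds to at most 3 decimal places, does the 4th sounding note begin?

1. 0.0ms @ 0 + 1621.622ms (2)
2. 1621.622ms @ 2 + 1621.622ms (2)
3. 3243.243ms @ 4 + 463.32ms (4/7)
4. 3706.564ms @ 32/7 + 463.32ms (4/7)
5. 4169.884ms @ 36/7 + 463.32ms (4/7)
6. 4633.205ms @ 40/7 + 463.32ms (4/7)
7. 5096.525ms @ 44/7 + 463.32ms (4/7)
8. 5559.846ms @ 48/7 + 347.49ms (3/7)
9. 5907.336ms @ 51/7 + 115.83ms (1/7)
10. 6023.166ms @ 52/7 + 463.32ms (4/7)
11. 6486.486ms @ 8 + 463.32ms (4/7)
12. 6949.807ms @ 60/7 + 463.32ms (4/7)
13. 7413.127ms @ 64/7 + 463.32ms (4/7)
14. 7876.448ms @ 68/7 + 463.32ms (4/7)
15. 8339.768ms @ 72/7 + 463.32ms (4/7)
16. 8803.089ms @ 76/7 + 463.32ms (4/7)
17. 9266.409ms @ 80/7 + 463.32ms (4/7)
18. 9729.73ms @ 12 + 463.32ms (4/7)
19. 10193.05ms @ 88/7 + 347.49ms (3/7)
20. 10540.541ms @ 13 + 115.83ms (1/7)
21. 10656.371ms @ 92/7 + 463.32ms (4/7)
22. 11119.691ms @ 96/7 + 463.32ms (4/7)
23. 11583.012ms @ 100/7 + 463.32ms (4/7)
24. 12046.332ms @ 104/7 + 463.32ms (4/7)
25. 12509.653ms @ 108/7 + 463.32ms (4/7)

note 4 onset = 32/7b = 3706.564ms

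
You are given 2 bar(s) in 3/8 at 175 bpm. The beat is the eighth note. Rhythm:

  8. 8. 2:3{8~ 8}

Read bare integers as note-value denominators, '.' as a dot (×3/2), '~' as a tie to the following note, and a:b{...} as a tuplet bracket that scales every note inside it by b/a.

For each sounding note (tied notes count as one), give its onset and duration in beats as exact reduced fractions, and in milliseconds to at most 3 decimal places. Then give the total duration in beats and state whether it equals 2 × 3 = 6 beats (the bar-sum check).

1) 0.0ms=0b +514.286ms=3/2b
2) 514.286ms=3/2b +514.286ms=3/2b
3) 1028.571ms=3b +1028.571ms=3b
Σ=6b of 6 (175bpm 3/8) — PASS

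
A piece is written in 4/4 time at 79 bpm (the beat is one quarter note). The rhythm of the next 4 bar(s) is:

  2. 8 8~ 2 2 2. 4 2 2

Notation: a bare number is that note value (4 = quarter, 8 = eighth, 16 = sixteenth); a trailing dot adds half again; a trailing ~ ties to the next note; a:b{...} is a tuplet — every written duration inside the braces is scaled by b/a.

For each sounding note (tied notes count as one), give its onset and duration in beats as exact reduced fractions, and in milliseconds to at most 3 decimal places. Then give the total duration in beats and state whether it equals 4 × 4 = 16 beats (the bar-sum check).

1) 0.0ms=0b +2278.481ms=3b
2) 2278.481ms=3b +379.747ms=1/2b
3) 2658.228ms=7/2b +1898.734ms=5/2b
4) 4556.962ms=6b +1518.987ms=2b
5) 6075.949ms=8b +2278.481ms=3b
6) 8354.43ms=11b +759.494ms=1b
7) 9113.924ms=12b +1518.987ms=2b
8) 10632.911ms=14b +1518.987ms=2b
Σ=16b of 16 (79bpm 4/4) — PASS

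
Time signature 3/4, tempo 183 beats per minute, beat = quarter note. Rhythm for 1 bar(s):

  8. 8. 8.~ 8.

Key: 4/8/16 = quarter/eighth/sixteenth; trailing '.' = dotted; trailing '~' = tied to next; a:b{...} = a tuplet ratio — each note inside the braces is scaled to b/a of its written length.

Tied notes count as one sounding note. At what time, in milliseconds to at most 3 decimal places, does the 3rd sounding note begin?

1. 0.0ms @ 0 + 245.902ms (3/4)
2. 245.902ms @ 3/4 + 245.902ms (3/4)
3. 491.803ms @ 3/2 + 491.803ms (3/2)

note 3 onset = 3/2b = 491.803ms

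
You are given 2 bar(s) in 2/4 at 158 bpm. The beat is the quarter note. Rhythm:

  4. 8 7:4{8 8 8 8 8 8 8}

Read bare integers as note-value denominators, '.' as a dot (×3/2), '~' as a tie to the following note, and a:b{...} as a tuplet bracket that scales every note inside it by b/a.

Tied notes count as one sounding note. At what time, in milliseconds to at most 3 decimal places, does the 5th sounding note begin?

note 5 onset = 18/7b = 976.492ms

1. 0.0ms @ 0 + 569.62ms (3/2)
2. 569.62ms @ 3/2 + 189.873ms (1/2)
3. 759.494ms @ 2 + 108.499ms (2/7)
4. 867.993ms @ 16/7 + 108.499ms (2/7)
5. 976.492ms @ 18/7 + 108.499ms (2/7)
6. 1084.991ms @ 20/7 + 108.499ms (2/7)
7. 1193.49ms @ 22/7 + 108.499ms (2/7)
8. 1301.989ms @ 24/7 + 108.499ms (2/7)
9. 1410.488ms @ 26/7 + 108.499ms (2/7)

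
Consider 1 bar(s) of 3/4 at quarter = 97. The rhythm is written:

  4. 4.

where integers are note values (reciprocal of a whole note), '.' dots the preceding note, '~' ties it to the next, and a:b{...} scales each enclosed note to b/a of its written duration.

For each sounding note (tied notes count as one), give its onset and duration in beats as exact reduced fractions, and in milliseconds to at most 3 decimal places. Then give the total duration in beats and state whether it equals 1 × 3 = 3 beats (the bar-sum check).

1) 0.0ms=0b +927.835ms=3/2b
2) 927.835ms=3/2b +927.835ms=3/2b
Σ=3b of 3 (97bpm 3/4) — PASS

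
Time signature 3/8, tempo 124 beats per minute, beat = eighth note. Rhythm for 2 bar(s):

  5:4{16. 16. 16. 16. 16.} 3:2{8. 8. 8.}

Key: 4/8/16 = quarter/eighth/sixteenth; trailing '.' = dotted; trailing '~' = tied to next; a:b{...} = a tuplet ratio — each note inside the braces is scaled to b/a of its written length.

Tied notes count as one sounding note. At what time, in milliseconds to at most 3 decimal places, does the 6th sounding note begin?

note 6 onset = 3b = 1451.613ms

1. 0.0ms @ 0 + 290.323ms (3/5)
2. 290.323ms @ 3/5 + 290.323ms (3/5)
3. 580.645ms @ 6/5 + 290.323ms (3/5)
4. 870.968ms @ 9/5 + 290.323ms (3/5)
5. 1161.29ms @ 12/5 + 290.323ms (3/5)
6. 1451.613ms @ 3 + 483.871ms (1)
7. 1935.484ms @ 4 + 483.871ms (1)
8. 2419.355ms @ 5 + 483.871ms (1)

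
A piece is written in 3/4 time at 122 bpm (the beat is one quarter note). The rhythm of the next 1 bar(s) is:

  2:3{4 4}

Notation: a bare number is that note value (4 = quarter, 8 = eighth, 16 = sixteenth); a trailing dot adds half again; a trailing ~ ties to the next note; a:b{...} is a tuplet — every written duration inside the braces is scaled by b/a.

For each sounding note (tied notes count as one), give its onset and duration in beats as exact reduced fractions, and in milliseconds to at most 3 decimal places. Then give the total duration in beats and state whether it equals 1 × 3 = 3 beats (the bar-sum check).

1) 0.0ms=0b +737.705ms=3/2b
2) 737.705ms=3/2b +737.705ms=3/2b
Σ=3b of 3 (122bpm 3/4) — PASS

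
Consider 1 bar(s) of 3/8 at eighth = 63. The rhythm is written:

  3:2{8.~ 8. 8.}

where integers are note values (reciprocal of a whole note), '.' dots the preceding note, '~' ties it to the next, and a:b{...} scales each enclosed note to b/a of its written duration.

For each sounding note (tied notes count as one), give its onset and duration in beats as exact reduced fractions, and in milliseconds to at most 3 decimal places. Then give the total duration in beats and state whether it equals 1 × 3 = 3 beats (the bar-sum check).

1) 0.0ms=0b +1904.762ms=2b
2) 1904.762ms=2b +952.381ms=1b
Σ=3b of 3 (63bpm 3/8) — PASS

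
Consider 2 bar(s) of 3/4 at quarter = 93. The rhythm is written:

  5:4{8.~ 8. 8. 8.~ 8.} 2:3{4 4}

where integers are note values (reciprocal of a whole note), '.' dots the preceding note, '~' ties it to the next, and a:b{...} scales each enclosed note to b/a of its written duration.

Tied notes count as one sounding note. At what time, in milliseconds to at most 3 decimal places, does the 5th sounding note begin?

1. 0.0ms @ 0 + 774.194ms (6/5)
2. 774.194ms @ 6/5 + 387.097ms (3/5)
3. 1161.29ms @ 9/5 + 774.194ms (6/5)
4. 1935.484ms @ 3 + 967.742ms (3/2)
5. 2903.226ms @ 9/2 + 967.742ms (3/2)

note 5 onset = 9/2b = 2903.226ms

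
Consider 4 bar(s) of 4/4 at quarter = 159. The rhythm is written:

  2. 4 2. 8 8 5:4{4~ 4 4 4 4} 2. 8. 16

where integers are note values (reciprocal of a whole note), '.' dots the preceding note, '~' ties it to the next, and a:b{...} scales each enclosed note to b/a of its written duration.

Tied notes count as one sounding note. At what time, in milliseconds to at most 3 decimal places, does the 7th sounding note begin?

note 7 onset = 48/5b = 3622.642ms

1. 0.0ms @ 0 + 1132.075ms (3)
2. 1132.075ms @ 3 + 377.358ms (1)
3. 1509.434ms @ 4 + 1132.075ms (3)
4. 2641.509ms @ 7 + 188.679ms (1/2)
5. 2830.189ms @ 15/2 + 188.679ms (1/2)
6. 3018.868ms @ 8 + 603.774ms (8/5)
7. 3622.642ms @ 48/5 + 301.887ms (4/5)
8. 3924.528ms @ 52/5 + 301.887ms (4/5)
9. 4226.415ms @ 56/5 + 301.887ms (4/5)
10. 4528.302ms @ 12 + 1132.075ms (3)
11. 5660.377ms @ 15 + 283.019ms (3/4)
12. 5943.396ms @ 63/4 + 94.34ms (1/4)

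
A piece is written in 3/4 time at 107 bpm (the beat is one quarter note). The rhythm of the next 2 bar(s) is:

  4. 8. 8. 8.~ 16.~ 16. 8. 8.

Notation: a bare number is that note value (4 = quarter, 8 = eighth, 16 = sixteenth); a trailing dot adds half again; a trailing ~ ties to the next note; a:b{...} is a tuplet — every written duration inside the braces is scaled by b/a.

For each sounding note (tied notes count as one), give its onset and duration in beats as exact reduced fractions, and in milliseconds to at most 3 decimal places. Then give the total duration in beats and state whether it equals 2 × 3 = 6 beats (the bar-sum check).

1) 0.0ms=0b +841.121ms=3/2b
2) 841.121ms=3/2b +420.561ms=3/4b
3) 1261.682ms=9/4b +420.561ms=3/4b
4) 1682.243ms=3b +841.121ms=3/2b
5) 2523.364ms=9/2b +420.561ms=3/4b
6) 2943.925ms=21/4b +420.561ms=3/4b
Σ=6b of 6 (107bpm 3/4) — PASS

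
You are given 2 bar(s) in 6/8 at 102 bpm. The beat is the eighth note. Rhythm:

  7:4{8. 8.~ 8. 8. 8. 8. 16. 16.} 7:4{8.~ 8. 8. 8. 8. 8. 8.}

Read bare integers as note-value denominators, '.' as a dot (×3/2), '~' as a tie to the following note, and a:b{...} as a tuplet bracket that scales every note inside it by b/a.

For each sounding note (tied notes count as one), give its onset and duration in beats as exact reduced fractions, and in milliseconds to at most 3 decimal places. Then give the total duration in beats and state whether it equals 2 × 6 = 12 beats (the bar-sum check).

1) 0.0ms=0b +504.202ms=6/7b
2) 504.202ms=6/7b +1008.403ms=12/7b
3) 1512.605ms=18/7b +504.202ms=6/7b
4) 2016.807ms=24/7b +504.202ms=6/7b
5) 2521.008ms=30/7b +504.202ms=6/7b
6) 3025.21ms=36/7b +252.101ms=3/7b
7) 3277.311ms=39/7b +252.101ms=3/7b
8) 3529.412ms=6b +1008.403ms=12/7b
9) 4537.815ms=54/7b +504.202ms=6/7b
10) 5042.017ms=60/7b +504.202ms=6/7b
11) 5546.218ms=66/7b +504.202ms=6/7b
12) 6050.42ms=72/7b +504.202ms=6/7b
13) 6554.622ms=78/7b +504.202ms=6/7b
Σ=12b of 12 (102bpm 6/8) — PASS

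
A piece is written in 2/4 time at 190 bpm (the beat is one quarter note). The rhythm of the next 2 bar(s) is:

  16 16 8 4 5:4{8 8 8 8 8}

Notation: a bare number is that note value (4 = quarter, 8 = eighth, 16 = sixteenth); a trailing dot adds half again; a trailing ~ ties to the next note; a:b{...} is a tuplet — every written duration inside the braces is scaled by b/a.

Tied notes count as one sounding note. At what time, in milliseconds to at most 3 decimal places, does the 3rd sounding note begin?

1. 0.0ms @ 0 + 78.947ms (1/4)
2. 78.947ms @ 1/4 + 78.947ms (1/4)
3. 157.895ms @ 1/2 + 157.895ms (1/2)
4. 315.789ms @ 1 + 315.789ms (1)
5. 631.579ms @ 2 + 126.316ms (2/5)
6. 757.895ms @ 12/5 + 126.316ms (2/5)
7. 884.211ms @ 14/5 + 126.316ms (2/5)
8. 1010.526ms @ 16/5 + 126.316ms (2/5)
9. 1136.842ms @ 18/5 + 126.316ms (2/5)

note 3 onset = 1/2b = 157.895ms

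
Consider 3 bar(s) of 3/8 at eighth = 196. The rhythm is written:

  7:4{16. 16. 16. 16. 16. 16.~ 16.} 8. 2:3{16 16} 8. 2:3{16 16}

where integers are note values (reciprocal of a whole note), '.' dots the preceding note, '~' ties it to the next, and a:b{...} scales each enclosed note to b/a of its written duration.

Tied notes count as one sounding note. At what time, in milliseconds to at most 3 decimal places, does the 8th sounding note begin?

note 8 onset = 9/2b = 1377.551ms

1. 0.0ms @ 0 + 131.195ms (3/7)
2. 131.195ms @ 3/7 + 131.195ms (3/7)
3. 262.391ms @ 6/7 + 131.195ms (3/7)
4. 393.586ms @ 9/7 + 131.195ms (3/7)
5. 524.781ms @ 12/7 + 131.195ms (3/7)
6. 655.977ms @ 15/7 + 262.391ms (6/7)
7. 918.367ms @ 3 + 459.184ms (3/2)
8. 1377.551ms @ 9/2 + 229.592ms (3/4)
9. 1607.143ms @ 21/4 + 229.592ms (3/4)
10. 1836.735ms @ 6 + 459.184ms (3/2)
11. 2295.918ms @ 15/2 + 229.592ms (3/4)
12. 2525.51ms @ 33/4 + 229.592ms (3/4)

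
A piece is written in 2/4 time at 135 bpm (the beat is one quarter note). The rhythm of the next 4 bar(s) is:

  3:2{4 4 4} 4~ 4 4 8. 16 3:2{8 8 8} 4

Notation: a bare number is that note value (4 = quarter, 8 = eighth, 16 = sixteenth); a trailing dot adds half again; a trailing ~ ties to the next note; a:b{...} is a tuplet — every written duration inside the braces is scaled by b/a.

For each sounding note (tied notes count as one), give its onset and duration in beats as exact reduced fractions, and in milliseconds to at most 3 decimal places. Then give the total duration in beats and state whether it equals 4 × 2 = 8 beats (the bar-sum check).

1) 0.0ms=0b +296.296ms=2/3b
2) 296.296ms=2/3b +296.296ms=2/3b
3) 592.593ms=4/3b +296.296ms=2/3b
4) 888.889ms=2b +888.889ms=2b
5) 1777.778ms=4b +444.444ms=1b
6) 2222.222ms=5b +333.333ms=3/4b
7) 2555.556ms=23/4b +111.111ms=1/4b
8) 2666.667ms=6b +148.148ms=1/3b
9) 2814.815ms=19/3b +148.148ms=1/3b
10) 2962.963ms=20/3b +148.148ms=1/3b
11) 3111.111ms=7b +444.444ms=1b
Σ=8b of 8 (135bpm 2/4) — PASS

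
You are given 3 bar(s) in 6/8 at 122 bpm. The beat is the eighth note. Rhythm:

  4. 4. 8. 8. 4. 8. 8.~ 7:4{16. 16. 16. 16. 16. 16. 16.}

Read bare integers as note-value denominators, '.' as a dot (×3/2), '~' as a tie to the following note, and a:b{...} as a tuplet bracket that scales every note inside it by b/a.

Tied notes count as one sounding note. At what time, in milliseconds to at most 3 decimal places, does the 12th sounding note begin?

1. 0.0ms @ 0 + 1475.41ms (3)
2. 1475.41ms @ 3 + 1475.41ms (3)
3. 2950.82ms @ 6 + 737.705ms (3/2)
4. 3688.525ms @ 15/2 + 737.705ms (3/2)
5. 4426.23ms @ 9 + 1475.41ms (3)
6. 5901.639ms @ 12 + 737.705ms (3/2)
7. 6639.344ms @ 27/2 + 948.478ms (27/14)
8. 7587.822ms @ 108/7 + 210.773ms (3/7)
9. 7798.595ms @ 111/7 + 210.773ms (3/7)
10. 8009.368ms @ 114/7 + 210.773ms (3/7)
11. 8220.141ms @ 117/7 + 210.773ms (3/7)
12. 8430.913ms @ 120/7 + 210.773ms (3/7)
13. 8641.686ms @ 123/7 + 210.773ms (3/7)

note 12 onset = 120/7b = 8430.913ms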